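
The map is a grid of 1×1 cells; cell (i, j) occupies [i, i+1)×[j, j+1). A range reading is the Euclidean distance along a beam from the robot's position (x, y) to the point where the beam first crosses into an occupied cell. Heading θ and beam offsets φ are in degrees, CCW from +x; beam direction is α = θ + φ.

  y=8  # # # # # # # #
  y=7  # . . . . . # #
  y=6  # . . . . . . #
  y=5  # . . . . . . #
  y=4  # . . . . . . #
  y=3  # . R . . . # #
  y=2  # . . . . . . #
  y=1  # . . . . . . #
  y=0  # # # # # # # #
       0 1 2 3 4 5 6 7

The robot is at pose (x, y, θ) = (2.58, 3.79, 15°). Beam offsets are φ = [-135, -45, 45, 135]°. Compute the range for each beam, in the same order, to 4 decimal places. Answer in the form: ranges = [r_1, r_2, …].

ranges = [3.1600, 5.1038, 4.8613, 1.8244]

beam 1: φ=-135°, α=240°
  direction (-0.5000, -0.8660); cell (2,3); t to first gridline: x 1.1600, y 0.9122 (then +2.0000 / +1.1547)
    (2,2) via y @ 0.9122
    (1,2) via x @ 1.1600
    (1,1) via y @ 2.0669
    (0,1) via x @ 3.1600  # hit
  → r_1 = 3.1600
beam 2: φ=-45°, α=330°
  direction (0.8660, -0.5000); cell (2,3); t to first gridline: x 0.4850, y 1.5800 (then +1.1547 / +2.0000)
    (3,3) via x @ 0.4850
    (3,2) via y @ 1.5800
    (4,2) via x @ 1.6397
    (5,2) via x @ 2.7944
    (5,1) via y @ 3.5800
    (6,1) via x @ 3.9491
    (7,1) via x @ 5.1038  # hit
  → r_2 = 5.1038
beam 3: φ=45°, α=60°
  direction (0.5000, 0.8660); cell (2,3); t to first gridline: x 0.8400, y 0.2425 (then +2.0000 / +1.1547)
    (2,4) via y @ 0.2425
    (3,4) via x @ 0.8400
    (3,5) via y @ 1.3972
    (3,6) via y @ 2.5519
    (4,6) via x @ 2.8400
    (4,7) via y @ 3.7066
    (5,7) via x @ 4.8400
    (5,8) via y @ 4.8613  # hit
  → r_3 = 4.8613
beam 4: φ=135°, α=150°
  direction (-0.8660, 0.5000); cell (2,3); t to first gridline: x 0.6697, y 0.4200 (then +1.1547 / +2.0000)
    (2,4) via y @ 0.4200
    (1,4) via x @ 0.6697
    (0,4) via x @ 1.8244  # hit
  → r_4 = 1.8244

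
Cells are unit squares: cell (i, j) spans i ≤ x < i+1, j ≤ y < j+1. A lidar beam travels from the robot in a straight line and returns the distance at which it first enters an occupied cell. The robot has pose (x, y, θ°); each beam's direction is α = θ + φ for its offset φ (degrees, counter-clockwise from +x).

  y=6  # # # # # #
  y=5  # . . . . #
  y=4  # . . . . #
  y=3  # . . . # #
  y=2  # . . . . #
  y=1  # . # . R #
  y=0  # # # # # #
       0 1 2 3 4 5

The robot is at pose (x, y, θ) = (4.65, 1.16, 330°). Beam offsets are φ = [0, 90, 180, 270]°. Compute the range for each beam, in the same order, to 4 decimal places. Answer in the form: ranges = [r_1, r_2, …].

beam 1: φ=0°, α=330°
  dir = (cos 330°, sin 330°) = (0.8660, -0.5000); from cell (4,1)
  next x-line at t=0.4041, next y-line at t=0.3200; Δt_x=1.1547, Δt_y=2.0000
    y: enter (4,0) at t=0.3200 ← occupied
  → r_1 = 0.3200
beam 2: φ=90°, α=60°
  dir = (cos 60°, sin 60°) = (0.5000, 0.8660); from cell (4,1)
  next x-line at t=0.7000, next y-line at t=0.9699; Δt_x=2.0000, Δt_y=1.1547
    x: enter (5,1) at t=0.7000 ← occupied
  → r_2 = 0.7000
beam 3: φ=180°, α=150°
  dir = (cos 150°, sin 150°) = (-0.8660, 0.5000); from cell (4,1)
  next x-line at t=0.7506, next y-line at t=1.6800; Δt_x=1.1547, Δt_y=2.0000
    x: enter (3,1) at t=0.7506
    y: enter (3,2) at t=1.6800
    x: enter (2,2) at t=1.9053
    x: enter (1,2) at t=3.0600
    y: enter (1,3) at t=3.6800
    x: enter (0,3) at t=4.2147 ← occupied
  → r_3 = 4.2147
beam 4: φ=270°, α=240°
  dir = (cos 240°, sin 240°) = (-0.5000, -0.8660); from cell (4,1)
  next x-line at t=1.3000, next y-line at t=0.1848; Δt_x=2.0000, Δt_y=1.1547
    y: enter (4,0) at t=0.1848 ← occupied
  → r_4 = 0.1848

ranges = [0.3200, 0.7000, 4.2147, 0.1848]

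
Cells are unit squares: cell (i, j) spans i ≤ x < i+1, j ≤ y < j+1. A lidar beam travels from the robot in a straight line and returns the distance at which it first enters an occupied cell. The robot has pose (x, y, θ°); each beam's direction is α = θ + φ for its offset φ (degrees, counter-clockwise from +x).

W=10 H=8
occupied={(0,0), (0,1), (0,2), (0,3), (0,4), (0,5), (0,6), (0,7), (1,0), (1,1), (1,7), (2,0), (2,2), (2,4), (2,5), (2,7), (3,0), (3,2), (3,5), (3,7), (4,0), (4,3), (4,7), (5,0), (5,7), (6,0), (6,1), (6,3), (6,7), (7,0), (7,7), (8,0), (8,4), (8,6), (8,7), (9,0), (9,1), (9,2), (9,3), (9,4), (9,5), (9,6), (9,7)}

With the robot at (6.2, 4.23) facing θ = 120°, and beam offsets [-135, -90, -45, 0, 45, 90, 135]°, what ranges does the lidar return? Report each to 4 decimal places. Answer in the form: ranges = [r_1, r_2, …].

beam 1: φ=-135°, α=345°
  d=(0.9659,-0.2588)  start (6,4)  tX=0.8282 tY=0.8887  stride 1/|dx|=1.0353 1/|dy|=3.8637
    cross x-line → (7,4), t=0.8282
    cross y-line → (7,3), t=0.8887
    cross x-line → (8,3), t=1.8635
    cross x-line → (9,3), t=2.8988 (wall)
  → r_1 = 2.8988
beam 2: φ=-90°, α=30°
  d=(0.8660,0.5000)  start (6,4)  tX=0.9238 tY=1.5400  stride 1/|dx|=1.1547 1/|dy|=2.0000
    cross x-line → (7,4), t=0.9238
    cross y-line → (7,5), t=1.5400
    cross x-line → (8,5), t=2.0785
    cross x-line → (9,5), t=3.2332 (wall)
  → r_2 = 3.2332
beam 3: φ=-45°, α=75°
  d=(0.2588,0.9659)  start (6,4)  tX=3.0910 tY=0.7972  stride 1/|dx|=3.8637 1/|dy|=1.0353
    cross y-line → (6,5), t=0.7972
    cross y-line → (6,6), t=1.8324
    cross y-line → (6,7), t=2.8677 (wall)
  → r_3 = 2.8677
beam 4: φ=0°, α=120°
  d=(-0.5000,0.8660)  start (6,4)  tX=0.4000 tY=0.8891  stride 1/|dx|=2.0000 1/|dy|=1.1547
    cross x-line → (5,4), t=0.4000
    cross y-line → (5,5), t=0.8891
    cross y-line → (5,6), t=2.0438
    cross x-line → (4,6), t=2.4000
    cross y-line → (4,7), t=3.1985 (wall)
  → r_4 = 3.1985
beam 5: φ=45°, α=165°
  d=(-0.9659,0.2588)  start (6,4)  tX=0.2071 tY=2.9751  stride 1/|dx|=1.0353 1/|dy|=3.8637
    cross x-line → (5,4), t=0.2071
    cross x-line → (4,4), t=1.2423
    cross x-line → (3,4), t=2.2776
    cross y-line → (3,5), t=2.9751 (wall)
  → r_5 = 2.9751
beam 6: φ=90°, α=210°
  d=(-0.8660,-0.5000)  start (6,4)  tX=0.2309 tY=0.4600  stride 1/|dx|=1.1547 1/|dy|=2.0000
    cross x-line → (5,4), t=0.2309
    cross y-line → (5,3), t=0.4600
    cross x-line → (4,3), t=1.3856 (wall)
  → r_6 = 1.3856
beam 7: φ=135°, α=255°
  d=(-0.2588,-0.9659)  start (6,4)  tX=0.7727 tY=0.2381  stride 1/|dx|=3.8637 1/|dy|=1.0353
    cross y-line → (6,3), t=0.2381 (wall)
  → r_7 = 0.2381

ranges = [2.8988, 3.2332, 2.8677, 3.1985, 2.9751, 1.3856, 0.2381]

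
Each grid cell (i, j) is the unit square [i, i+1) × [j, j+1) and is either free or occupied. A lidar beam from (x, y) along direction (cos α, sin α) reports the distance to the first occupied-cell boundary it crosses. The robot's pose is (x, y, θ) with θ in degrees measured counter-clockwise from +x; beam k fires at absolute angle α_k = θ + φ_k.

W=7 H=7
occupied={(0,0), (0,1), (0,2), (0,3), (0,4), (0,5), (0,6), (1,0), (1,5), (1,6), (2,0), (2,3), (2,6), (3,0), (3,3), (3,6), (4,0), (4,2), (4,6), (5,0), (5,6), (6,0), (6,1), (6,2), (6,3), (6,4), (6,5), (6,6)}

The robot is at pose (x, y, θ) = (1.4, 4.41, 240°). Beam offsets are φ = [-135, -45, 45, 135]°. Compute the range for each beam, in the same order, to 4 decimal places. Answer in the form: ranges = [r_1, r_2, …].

beam 1: φ=-135°, α=105°
  direction (-0.2588, 0.9659); cell (1,4); t to first gridline: x 1.5455, y 0.6108 (then +3.8637 / +1.0353)
    (1,5) via y @ 0.6108  # hit
  → r_1 = 0.6108
beam 2: φ=-45°, α=195°
  direction (-0.9659, -0.2588); cell (1,4); t to first gridline: x 0.4141, y 1.5841 (then +1.0353 / +3.8637)
    (0,4) via x @ 0.4141  # hit
  → r_2 = 0.4141
beam 3: φ=45°, α=285°
  direction (0.2588, -0.9659); cell (1,4); t to first gridline: x 2.3182, y 0.4245 (then +3.8637 / +1.0353)
    (1,3) via y @ 0.4245
    (1,2) via y @ 1.4597
    (2,2) via x @ 2.3182
    (2,1) via y @ 2.4950
    (2,0) via y @ 3.5303  # hit
  → r_3 = 3.5303
beam 4: φ=135°, α=15°
  direction (0.9659, 0.2588); cell (1,4); t to first gridline: x 0.6212, y 2.2796 (then +1.0353 / +3.8637)
    (2,4) via x @ 0.6212
    (3,4) via x @ 1.6564
    (3,5) via y @ 2.2796
    (4,5) via x @ 2.6917
    (5,5) via x @ 3.7270
    (6,5) via x @ 4.7623  # hit
  → r_4 = 4.7623

ranges = [0.6108, 0.4141, 3.5303, 4.7623]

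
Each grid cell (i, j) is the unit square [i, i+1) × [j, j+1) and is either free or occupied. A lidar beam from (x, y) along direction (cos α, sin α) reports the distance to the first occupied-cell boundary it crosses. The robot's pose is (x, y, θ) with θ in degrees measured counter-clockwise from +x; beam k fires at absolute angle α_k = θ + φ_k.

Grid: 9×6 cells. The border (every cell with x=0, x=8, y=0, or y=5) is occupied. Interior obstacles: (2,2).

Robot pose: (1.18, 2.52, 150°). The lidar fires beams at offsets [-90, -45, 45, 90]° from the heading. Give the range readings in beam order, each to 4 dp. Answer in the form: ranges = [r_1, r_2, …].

ranges = [2.8637, 0.6955, 0.1863, 0.3600]

beam 1: φ=-90°, α=60°
  direction (0.5000, 0.8660); cell (1,2); t to first gridline: x 1.6400, y 0.5543 (then +2.0000 / +1.1547)
    (1,3) via y @ 0.5543
    (2,3) via x @ 1.6400
    (2,4) via y @ 1.7090
    (2,5) via y @ 2.8637  # hit
  → r_1 = 2.8637
beam 2: φ=-45°, α=105°
  direction (-0.2588, 0.9659); cell (1,2); t to first gridline: x 0.6955, y 0.4969 (then +3.8637 / +1.0353)
    (1,3) via y @ 0.4969
    (0,3) via x @ 0.6955  # hit
  → r_2 = 0.6955
beam 3: φ=45°, α=195°
  direction (-0.9659, -0.2588); cell (1,2); t to first gridline: x 0.1863, y 2.0091 (then +1.0353 / +3.8637)
    (0,2) via x @ 0.1863  # hit
  → r_3 = 0.1863
beam 4: φ=90°, α=240°
  direction (-0.5000, -0.8660); cell (1,2); t to first gridline: x 0.3600, y 0.6004 (then +2.0000 / +1.1547)
    (0,2) via x @ 0.3600  # hit
  → r_4 = 0.3600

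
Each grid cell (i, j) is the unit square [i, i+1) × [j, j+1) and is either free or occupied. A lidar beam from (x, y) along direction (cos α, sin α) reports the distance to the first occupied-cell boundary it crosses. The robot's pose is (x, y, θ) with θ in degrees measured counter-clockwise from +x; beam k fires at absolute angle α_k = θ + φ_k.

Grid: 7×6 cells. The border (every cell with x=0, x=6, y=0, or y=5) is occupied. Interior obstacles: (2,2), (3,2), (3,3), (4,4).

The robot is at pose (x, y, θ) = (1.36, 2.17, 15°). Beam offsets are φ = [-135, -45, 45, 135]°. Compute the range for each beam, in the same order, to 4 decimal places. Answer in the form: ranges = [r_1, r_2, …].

beam 1: φ=-135°, α=240°
  direction (-0.5000, -0.8660); cell (1,2); t to first gridline: x 0.7200, y 0.1963 (then +2.0000 / +1.1547)
    (1,1) via y @ 0.1963
    (0,1) via x @ 0.7200  # hit
  → r_1 = 0.7200
beam 2: φ=-45°, α=330°
  direction (0.8660, -0.5000); cell (1,2); t to first gridline: x 0.7390, y 0.3400 (then +1.1547 / +2.0000)
    (1,1) via y @ 0.3400
    (2,1) via x @ 0.7390
    (3,1) via x @ 1.8937
    (3,0) via y @ 2.3400  # hit
  → r_2 = 2.3400
beam 3: φ=45°, α=60°
  direction (0.5000, 0.8660); cell (1,2); t to first gridline: x 1.2800, y 0.9584 (then +2.0000 / +1.1547)
    (1,3) via y @ 0.9584
    (2,3) via x @ 1.2800
    (2,4) via y @ 2.1131
    (2,5) via y @ 3.2678  # hit
  → r_3 = 3.2678
beam 4: φ=135°, α=150°
  direction (-0.8660, 0.5000); cell (1,2); t to first gridline: x 0.4157, y 1.6600 (then +1.1547 / +2.0000)
    (0,2) via x @ 0.4157  # hit
  → r_4 = 0.4157

ranges = [0.7200, 2.3400, 3.2678, 0.4157]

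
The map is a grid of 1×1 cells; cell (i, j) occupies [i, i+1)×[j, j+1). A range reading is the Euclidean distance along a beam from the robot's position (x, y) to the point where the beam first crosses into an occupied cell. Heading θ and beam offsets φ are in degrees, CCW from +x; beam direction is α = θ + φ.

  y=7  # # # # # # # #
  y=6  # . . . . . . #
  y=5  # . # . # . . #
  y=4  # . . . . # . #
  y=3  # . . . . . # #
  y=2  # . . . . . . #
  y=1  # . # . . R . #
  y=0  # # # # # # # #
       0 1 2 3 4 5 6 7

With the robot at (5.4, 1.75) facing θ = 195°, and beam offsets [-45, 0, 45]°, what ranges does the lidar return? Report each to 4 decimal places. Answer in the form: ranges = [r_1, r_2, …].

ranges = [5.0807, 2.4847, 0.8660]

beam 1: φ=-45°, α=150°
  dir = (cos 150°, sin 150°) = (-0.8660, 0.5000); from cell (5,1)
  next x-line at t=0.4619, next y-line at t=0.5000; Δt_x=1.1547, Δt_y=2.0000
    x: enter (4,1) at t=0.4619
    y: enter (4,2) at t=0.5000
    x: enter (3,2) at t=1.6166
    y: enter (3,3) at t=2.5000
    x: enter (2,3) at t=2.7713
    x: enter (1,3) at t=3.9260
    y: enter (1,4) at t=4.5000
    x: enter (0,4) at t=5.0807 ← occupied
  → r_1 = 5.0807
beam 2: φ=0°, α=195°
  dir = (cos 195°, sin 195°) = (-0.9659, -0.2588); from cell (5,1)
  next x-line at t=0.4141, next y-line at t=2.8978; Δt_x=1.0353, Δt_y=3.8637
    x: enter (4,1) at t=0.4141
    x: enter (3,1) at t=1.4494
    x: enter (2,1) at t=2.4847 ← occupied
  → r_2 = 2.4847
beam 3: φ=45°, α=240°
  dir = (cos 240°, sin 240°) = (-0.5000, -0.8660); from cell (5,1)
  next x-line at t=0.8000, next y-line at t=0.8660; Δt_x=2.0000, Δt_y=1.1547
    x: enter (4,1) at t=0.8000
    y: enter (4,0) at t=0.8660 ← occupied
  → r_3 = 0.8660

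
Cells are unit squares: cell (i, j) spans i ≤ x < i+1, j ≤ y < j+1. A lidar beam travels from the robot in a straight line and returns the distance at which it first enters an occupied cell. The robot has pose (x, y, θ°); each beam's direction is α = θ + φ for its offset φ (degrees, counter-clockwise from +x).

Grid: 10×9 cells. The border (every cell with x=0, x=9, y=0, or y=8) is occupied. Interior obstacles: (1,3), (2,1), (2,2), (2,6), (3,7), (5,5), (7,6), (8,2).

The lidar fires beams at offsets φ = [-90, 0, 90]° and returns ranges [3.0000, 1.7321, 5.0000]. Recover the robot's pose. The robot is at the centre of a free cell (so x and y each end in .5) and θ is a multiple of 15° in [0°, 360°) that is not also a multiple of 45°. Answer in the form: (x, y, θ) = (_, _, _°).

Enumerate (i+0.5, j+0.5, θ) over the 48 free cells and 16 admissible headings. For each, cast all 3 beams and compare to the given ranges.
  (6.5, 2.5, 300°): beam 3 = 2.8868 ≠ 5.0000 ✗
  (6.5, 6.5, 15°): beam 1 = 5.6940 ≠ 3.0000 ✗
  (3.5, 6.5, 330°): beam 3 = 0.5774 ≠ 5.0000 ✗
  …
  (5.5, 6.5, 120°): r_1=3.0000, r_2=1.7321, r_3=5.0000 — all match ✓
No second candidate reproduces the full scan.

(x, y, θ) = (5.5, 6.5, 120°)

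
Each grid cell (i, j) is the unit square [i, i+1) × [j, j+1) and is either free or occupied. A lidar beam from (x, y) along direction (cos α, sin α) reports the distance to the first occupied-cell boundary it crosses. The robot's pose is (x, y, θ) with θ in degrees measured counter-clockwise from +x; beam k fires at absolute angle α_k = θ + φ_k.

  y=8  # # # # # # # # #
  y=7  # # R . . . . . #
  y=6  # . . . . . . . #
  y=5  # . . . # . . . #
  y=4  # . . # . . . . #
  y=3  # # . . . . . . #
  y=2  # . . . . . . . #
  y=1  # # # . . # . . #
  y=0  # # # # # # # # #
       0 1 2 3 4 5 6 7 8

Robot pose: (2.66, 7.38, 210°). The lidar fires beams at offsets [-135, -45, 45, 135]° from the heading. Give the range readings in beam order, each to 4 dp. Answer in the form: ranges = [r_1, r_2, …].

ranges = [0.6419, 0.6833, 3.4992, 5.5284]

beam 1: φ=-135°, α=75°
  direction (0.2588, 0.9659); cell (2,7); t to first gridline: x 1.3137, y 0.6419 (then +3.8637 / +1.0353)
    (2,8) via y @ 0.6419  # hit
  → r_1 = 0.6419
beam 2: φ=-45°, α=165°
  direction (-0.9659, 0.2588); cell (2,7); t to first gridline: x 0.6833, y 2.3955 (then +1.0353 / +3.8637)
    (1,7) via x @ 0.6833  # hit
  → r_2 = 0.6833
beam 3: φ=45°, α=255°
  direction (-0.2588, -0.9659); cell (2,7); t to first gridline: x 2.5500, y 0.3934 (then +3.8637 / +1.0353)
    (2,6) via y @ 0.3934
    (2,5) via y @ 1.4287
    (2,4) via y @ 2.4640
    (1,4) via x @ 2.5500
    (1,3) via y @ 3.4992  # hit
  → r_3 = 3.4992
beam 4: φ=135°, α=345°
  direction (0.9659, -0.2588); cell (2,7); t to first gridline: x 0.3520, y 1.4682 (then +1.0353 / +3.8637)
    (3,7) via x @ 0.3520
    (4,7) via x @ 1.3873
    (4,6) via y @ 1.4682
    (5,6) via x @ 2.4225
    (6,6) via x @ 3.4578
    (7,6) via x @ 4.4931
    (7,5) via y @ 5.3319
    (8,5) via x @ 5.5284  # hit
  → r_4 = 5.5284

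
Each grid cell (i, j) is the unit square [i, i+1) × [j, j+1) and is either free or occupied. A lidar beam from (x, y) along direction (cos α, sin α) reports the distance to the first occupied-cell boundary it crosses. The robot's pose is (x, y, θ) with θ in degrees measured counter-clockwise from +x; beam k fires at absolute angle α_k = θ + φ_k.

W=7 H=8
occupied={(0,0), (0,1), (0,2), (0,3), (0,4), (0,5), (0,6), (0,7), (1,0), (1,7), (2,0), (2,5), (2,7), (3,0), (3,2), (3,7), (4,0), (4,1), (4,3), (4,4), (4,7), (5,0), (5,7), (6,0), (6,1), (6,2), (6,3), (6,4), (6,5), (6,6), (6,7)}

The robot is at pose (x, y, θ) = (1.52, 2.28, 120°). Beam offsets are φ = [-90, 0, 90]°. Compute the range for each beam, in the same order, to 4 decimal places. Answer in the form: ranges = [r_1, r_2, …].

beam 1: φ=-90°, α=30°
  d=(0.8660,0.5000)  start (1,2)  tX=0.5543 tY=1.4400  stride 1/|dx|=1.1547 1/|dy|=2.0000
    cross x-line → (2,2), t=0.5543
    cross y-line → (2,3), t=1.4400
    cross x-line → (3,3), t=1.7090
    cross x-line → (4,3), t=2.8637 (wall)
  → r_1 = 2.8637
beam 2: φ=0°, α=120°
  d=(-0.5000,0.8660)  start (1,2)  tX=1.0400 tY=0.8314  stride 1/|dx|=2.0000 1/|dy|=1.1547
    cross y-line → (1,3), t=0.8314
    cross x-line → (0,3), t=1.0400 (wall)
  → r_2 = 1.0400
beam 3: φ=90°, α=210°
  d=(-0.8660,-0.5000)  start (1,2)  tX=0.6004 tY=0.5600  stride 1/|dx|=1.1547 1/|dy|=2.0000
    cross y-line → (1,1), t=0.5600
    cross x-line → (0,1), t=0.6004 (wall)
  → r_3 = 0.6004

ranges = [2.8637, 1.0400, 0.6004]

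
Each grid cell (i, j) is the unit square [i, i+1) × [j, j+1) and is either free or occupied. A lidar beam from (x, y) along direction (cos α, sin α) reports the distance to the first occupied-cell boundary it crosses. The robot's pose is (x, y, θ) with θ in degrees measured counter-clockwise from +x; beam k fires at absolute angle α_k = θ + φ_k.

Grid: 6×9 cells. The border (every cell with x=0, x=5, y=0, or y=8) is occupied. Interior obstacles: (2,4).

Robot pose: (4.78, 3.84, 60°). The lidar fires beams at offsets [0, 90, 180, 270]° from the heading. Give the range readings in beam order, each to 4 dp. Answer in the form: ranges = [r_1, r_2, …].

ranges = [0.4400, 2.0554, 3.2793, 0.2540]

beam 1: φ=0°, α=60°
  d=(0.5000,0.8660)  start (4,3)  tX=0.4400 tY=0.1848  stride 1/|dx|=2.0000 1/|dy|=1.1547
    cross y-line → (4,4), t=0.1848
    cross x-line → (5,4), t=0.4400 (wall)
  → r_1 = 0.4400
beam 2: φ=90°, α=150°
  d=(-0.8660,0.5000)  start (4,3)  tX=0.9007 tY=0.3200  stride 1/|dx|=1.1547 1/|dy|=2.0000
    cross y-line → (4,4), t=0.3200
    cross x-line → (3,4), t=0.9007
    cross x-line → (2,4), t=2.0554 (wall)
  → r_2 = 2.0554
beam 3: φ=180°, α=240°
  d=(-0.5000,-0.8660)  start (4,3)  tX=1.5600 tY=0.9699  stride 1/|dx|=2.0000 1/|dy|=1.1547
    cross y-line → (4,2), t=0.9699
    cross x-line → (3,2), t=1.5600
    cross y-line → (3,1), t=2.1246
    cross y-line → (3,0), t=3.2793 (wall)
  → r_3 = 3.2793
beam 4: φ=270°, α=330°
  d=(0.8660,-0.5000)  start (4,3)  tX=0.2540 tY=1.6800  stride 1/|dx|=1.1547 1/|dy|=2.0000
    cross x-line → (5,3), t=0.2540 (wall)
  → r_4 = 0.2540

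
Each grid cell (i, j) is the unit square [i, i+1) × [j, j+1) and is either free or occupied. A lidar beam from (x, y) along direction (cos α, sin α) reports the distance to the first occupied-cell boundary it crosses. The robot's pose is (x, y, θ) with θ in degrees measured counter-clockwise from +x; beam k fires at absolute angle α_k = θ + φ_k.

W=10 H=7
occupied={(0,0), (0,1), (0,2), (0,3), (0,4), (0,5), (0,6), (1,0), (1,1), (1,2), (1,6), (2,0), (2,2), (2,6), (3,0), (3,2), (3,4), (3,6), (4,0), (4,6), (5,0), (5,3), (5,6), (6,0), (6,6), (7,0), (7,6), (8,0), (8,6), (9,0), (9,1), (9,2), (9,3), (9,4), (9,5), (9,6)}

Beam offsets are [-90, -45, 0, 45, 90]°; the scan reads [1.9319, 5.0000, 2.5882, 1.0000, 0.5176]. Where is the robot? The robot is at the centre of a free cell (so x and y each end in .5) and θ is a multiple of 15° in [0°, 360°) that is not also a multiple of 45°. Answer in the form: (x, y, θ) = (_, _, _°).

Enumerate (i+0.5, j+0.5, θ) over the 34 free cells and 16 admissible headings. For each, cast all 5 beams and compare to the given ranges.
  (4.5, 3.5, 15°): beam 1 = 2.5882 ≠ 1.9319 ✗
  (7.5, 4.5, 300°): beam 1 = 1.7321 ≠ 1.9319 ✗
  (2.5, 3.5, 60°): beam 1 = 1.0000 ≠ 1.9319 ✗
  …
  (6.5, 5.5, 345°): r_1=1.9319, r_2=5.0000, r_3=2.5882, r_4=1.0000, r_5=0.5176 — all match ✓
Only this pose fits every beam.

(x, y, θ) = (6.5, 5.5, 345°)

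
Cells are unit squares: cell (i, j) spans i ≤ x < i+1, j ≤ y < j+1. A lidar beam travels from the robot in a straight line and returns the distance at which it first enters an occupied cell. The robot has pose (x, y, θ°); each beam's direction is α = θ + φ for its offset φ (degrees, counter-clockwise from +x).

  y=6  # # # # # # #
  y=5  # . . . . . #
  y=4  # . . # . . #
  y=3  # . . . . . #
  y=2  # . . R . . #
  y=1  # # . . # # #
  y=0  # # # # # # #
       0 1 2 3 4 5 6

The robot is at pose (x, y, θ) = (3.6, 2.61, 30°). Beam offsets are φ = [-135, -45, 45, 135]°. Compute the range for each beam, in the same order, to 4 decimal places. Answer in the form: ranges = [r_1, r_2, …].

ranges = [1.6668, 2.3569, 1.4390, 2.6917]

beam 1: φ=-135°, α=255°
  cosα=-0.2588 sinα=-0.9659 | (3,2) | tMaxX 2.3182 tMaxY 0.6315 | tΔX 3.8637 tΔY 1.0353
    t=0.6315 [y] (3,1)
    t=1.6668 [y] (3,0) — stop
  → r_1 = 1.6668
beam 2: φ=-45°, α=345°
  cosα=0.9659 sinα=-0.2588 | (3,2) | tMaxX 0.4141 tMaxY 2.3569 | tΔX 1.0353 tΔY 3.8637
    t=0.4141 [x] (4,2)
    t=1.4494 [x] (5,2)
    t=2.3569 [y] (5,1) — stop
  → r_2 = 2.3569
beam 3: φ=45°, α=75°
  cosα=0.2588 sinα=0.9659 | (3,2) | tMaxX 1.5455 tMaxY 0.4038 | tΔX 3.8637 tΔY 1.0353
    t=0.4038 [y] (3,3)
    t=1.4390 [y] (3,4) — stop
  → r_3 = 1.4390
beam 4: φ=135°, α=165°
  cosα=-0.9659 sinα=0.2588 | (3,2) | tMaxX 0.6212 tMaxY 1.5068 | tΔX 1.0353 tΔY 3.8637
    t=0.6212 [x] (2,2)
    t=1.5068 [y] (2,3)
    t=1.6564 [x] (1,3)
    t=2.6917 [x] (0,3) — stop
  → r_4 = 2.6917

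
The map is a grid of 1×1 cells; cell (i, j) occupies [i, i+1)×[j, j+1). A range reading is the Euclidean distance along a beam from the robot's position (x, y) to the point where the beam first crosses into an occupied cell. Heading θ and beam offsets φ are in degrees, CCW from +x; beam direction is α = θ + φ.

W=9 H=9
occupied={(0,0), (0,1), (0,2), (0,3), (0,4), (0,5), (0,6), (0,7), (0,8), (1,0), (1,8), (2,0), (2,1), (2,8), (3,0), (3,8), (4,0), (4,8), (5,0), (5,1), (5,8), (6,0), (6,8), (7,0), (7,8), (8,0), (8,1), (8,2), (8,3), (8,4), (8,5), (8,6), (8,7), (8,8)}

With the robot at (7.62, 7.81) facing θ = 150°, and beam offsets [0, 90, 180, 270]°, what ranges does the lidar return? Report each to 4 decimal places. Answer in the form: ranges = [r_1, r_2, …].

beam 1: φ=0°, α=150°
  dir = (cos 150°, sin 150°) = (-0.8660, 0.5000); from cell (7,7)
  next x-line at t=0.7159, next y-line at t=0.3800; Δt_x=1.1547, Δt_y=2.0000
    y: enter (7,8) at t=0.3800 ← occupied
  → r_1 = 0.3800
beam 2: φ=90°, α=240°
  dir = (cos 240°, sin 240°) = (-0.5000, -0.8660); from cell (7,7)
  next x-line at t=1.2400, next y-line at t=0.9353; Δt_x=2.0000, Δt_y=1.1547
    y: enter (7,6) at t=0.9353
    x: enter (6,6) at t=1.2400
    y: enter (6,5) at t=2.0900
    x: enter (5,5) at t=3.2400
    y: enter (5,4) at t=3.2447
    y: enter (5,3) at t=4.3994
    x: enter (4,3) at t=5.2400
    y: enter (4,2) at t=5.5541
    y: enter (4,1) at t=6.7088
    x: enter (3,1) at t=7.2400
    y: enter (3,0) at t=7.8635 ← occupied
  → r_2 = 7.8635
beam 3: φ=180°, α=330°
  dir = (cos 330°, sin 330°) = (0.8660, -0.5000); from cell (7,7)
  next x-line at t=0.4388, next y-line at t=1.6200; Δt_x=1.1547, Δt_y=2.0000
    x: enter (8,7) at t=0.4388 ← occupied
  → r_3 = 0.4388
beam 4: φ=270°, α=60°
  dir = (cos 60°, sin 60°) = (0.5000, 0.8660); from cell (7,7)
  next x-line at t=0.7600, next y-line at t=0.2194; Δt_x=2.0000, Δt_y=1.1547
    y: enter (7,8) at t=0.2194 ← occupied
  → r_4 = 0.2194

ranges = [0.3800, 7.8635, 0.4388, 0.2194]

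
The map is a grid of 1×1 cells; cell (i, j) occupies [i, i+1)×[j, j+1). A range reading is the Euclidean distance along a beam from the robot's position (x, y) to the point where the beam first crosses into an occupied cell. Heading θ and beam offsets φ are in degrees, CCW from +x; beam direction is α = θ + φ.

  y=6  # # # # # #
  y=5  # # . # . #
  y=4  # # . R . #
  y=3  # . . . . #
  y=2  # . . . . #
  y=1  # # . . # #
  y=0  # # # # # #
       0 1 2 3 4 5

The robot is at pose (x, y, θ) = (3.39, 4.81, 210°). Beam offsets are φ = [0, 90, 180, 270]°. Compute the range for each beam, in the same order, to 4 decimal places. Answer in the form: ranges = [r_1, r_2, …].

ranges = [1.6050, 3.2200, 0.3800, 0.2194]

beam 1: φ=0°, α=210°
  cosα=-0.8660 sinα=-0.5000 | (3,4) | tMaxX 0.4503 tMaxY 1.6200 | tΔX 1.1547 tΔY 2.0000
    t=0.4503 [x] (2,4)
    t=1.6050 [x] (1,4) — stop
  → r_1 = 1.6050
beam 2: φ=90°, α=300°
  cosα=0.5000 sinα=-0.8660 | (3,4) | tMaxX 1.2200 tMaxY 0.9353 | tΔX 2.0000 tΔY 1.1547
    t=0.9353 [y] (3,3)
    t=1.2200 [x] (4,3)
    t=2.0900 [y] (4,2)
    t=3.2200 [x] (5,2) — stop
  → r_2 = 3.2200
beam 3: φ=180°, α=30°
  cosα=0.8660 sinα=0.5000 | (3,4) | tMaxX 0.7044 tMaxY 0.3800 | tΔX 1.1547 tΔY 2.0000
    t=0.3800 [y] (3,5) — stop
  → r_3 = 0.3800
beam 4: φ=270°, α=120°
  cosα=-0.5000 sinα=0.8660 | (3,4) | tMaxX 0.7800 tMaxY 0.2194 | tΔX 2.0000 tΔY 1.1547
    t=0.2194 [y] (3,5) — stop
  → r_4 = 0.2194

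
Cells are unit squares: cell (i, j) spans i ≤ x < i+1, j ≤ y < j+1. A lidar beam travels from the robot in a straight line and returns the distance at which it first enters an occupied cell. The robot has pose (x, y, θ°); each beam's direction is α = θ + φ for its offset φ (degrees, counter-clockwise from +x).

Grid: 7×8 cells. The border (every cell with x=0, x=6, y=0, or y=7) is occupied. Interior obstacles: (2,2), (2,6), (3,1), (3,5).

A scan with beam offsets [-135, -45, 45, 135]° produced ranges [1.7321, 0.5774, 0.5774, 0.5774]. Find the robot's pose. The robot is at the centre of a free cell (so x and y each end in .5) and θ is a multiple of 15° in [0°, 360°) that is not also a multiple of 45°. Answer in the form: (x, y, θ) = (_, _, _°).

(x, y, θ) = (2.5, 1.5, 285°)

The pose lattice has 26·16 = 416 candidates. Test each by forward raycasting.
  (5.5, 6.5, 150°): beam 1 = 0.5176 ≠ 1.7321 ✗
  (2.5, 4.5, 210°): beam 1 = 1.5529 ≠ 1.7321 ✗
  (4.5, 4.5, 240°): beam 1 = 2.5882 ≠ 1.7321 ✗
  …
  (2.5, 1.5, 285°): r_1=1.7321, r_2=0.5774, r_3=0.5774, r_4=0.5774 — all match ✓
Only this pose fits every beam.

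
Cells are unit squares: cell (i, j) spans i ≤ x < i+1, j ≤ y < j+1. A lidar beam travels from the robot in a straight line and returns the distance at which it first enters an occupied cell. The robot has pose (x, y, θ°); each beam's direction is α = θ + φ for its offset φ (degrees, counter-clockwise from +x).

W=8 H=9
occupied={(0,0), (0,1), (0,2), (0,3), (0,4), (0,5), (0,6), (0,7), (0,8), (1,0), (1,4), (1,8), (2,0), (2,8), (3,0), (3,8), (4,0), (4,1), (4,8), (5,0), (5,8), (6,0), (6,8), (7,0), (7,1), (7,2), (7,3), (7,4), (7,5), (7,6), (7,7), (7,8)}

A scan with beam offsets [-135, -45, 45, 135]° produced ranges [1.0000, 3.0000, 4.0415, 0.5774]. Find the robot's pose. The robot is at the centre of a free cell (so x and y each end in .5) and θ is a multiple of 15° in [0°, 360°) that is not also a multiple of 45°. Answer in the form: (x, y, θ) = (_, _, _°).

(x, y, θ) = (3.5, 7.5, 285°)

The pose lattice has 40·16 = 640 candidates. Test each by forward raycasting.
  (3.5, 7.5, 330°): beam 1 = 2.5882 ≠ 1.0000 ✗
  (6.5, 1.5, 300°): beam 1 = 1.5529 ≠ 1.0000 ✗
  (1.5, 5.5, 60°): beam 1 = 0.5176 ≠ 1.0000 ✗
  (2.5, 6.5, 75°): beam 1 = 6.3509 ≠ 1.0000 ✗
  …
  (3.5, 7.5, 285°): r_1=1.0000, r_2=3.0000, r_3=4.0415, r_4=0.5774 — all match ✓
Unique over the lattice → pose = (3.5, 7.5, 285°).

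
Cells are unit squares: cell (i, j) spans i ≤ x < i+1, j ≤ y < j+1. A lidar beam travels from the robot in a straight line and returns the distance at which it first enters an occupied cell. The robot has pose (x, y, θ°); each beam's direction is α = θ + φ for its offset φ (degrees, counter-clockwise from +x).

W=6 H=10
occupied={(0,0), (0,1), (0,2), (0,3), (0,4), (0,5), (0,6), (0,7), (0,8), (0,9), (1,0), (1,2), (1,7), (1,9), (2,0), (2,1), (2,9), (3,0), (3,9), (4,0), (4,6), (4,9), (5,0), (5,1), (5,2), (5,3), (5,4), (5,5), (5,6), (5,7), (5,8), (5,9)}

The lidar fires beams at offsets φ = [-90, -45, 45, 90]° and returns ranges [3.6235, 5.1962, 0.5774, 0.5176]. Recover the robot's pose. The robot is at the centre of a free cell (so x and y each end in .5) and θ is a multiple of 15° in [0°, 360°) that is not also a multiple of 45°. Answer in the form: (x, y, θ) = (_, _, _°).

The pose lattice has 28·16 = 448 candidates. Test each by forward raycasting.
  (4.5, 2.5, 105°): beam 1 = 0.5176 ≠ 3.6235 ✗
  (3.5, 7.5, 165°): beam 1 = 1.5529 ≠ 3.6235 ✗
  (2.5, 5.5, 345°): beam 1 = 2.5882 ≠ 3.6235 ✗
  (3.5, 4.5, 165°): beam 1 = 1.9319 ≠ 3.6235 ✗
  …
  (1.5, 4.5, 105°): r_1=3.6235, r_2=5.1962, r_3=0.5774, r_4=0.5176 — all match ✓
No second candidate reproduces the full scan.

(x, y, θ) = (1.5, 4.5, 105°)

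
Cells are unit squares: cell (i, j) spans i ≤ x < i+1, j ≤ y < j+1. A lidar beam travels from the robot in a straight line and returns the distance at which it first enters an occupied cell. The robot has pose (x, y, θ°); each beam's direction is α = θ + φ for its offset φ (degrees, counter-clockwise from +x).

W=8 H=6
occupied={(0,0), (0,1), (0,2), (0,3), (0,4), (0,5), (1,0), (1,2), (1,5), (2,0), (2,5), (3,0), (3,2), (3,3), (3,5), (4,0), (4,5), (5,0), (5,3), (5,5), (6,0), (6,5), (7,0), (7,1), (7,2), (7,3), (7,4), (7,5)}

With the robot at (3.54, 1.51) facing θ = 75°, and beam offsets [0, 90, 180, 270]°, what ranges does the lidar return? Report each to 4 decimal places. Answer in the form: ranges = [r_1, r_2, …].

ranges = [0.5073, 1.8932, 0.5280, 1.9705]

beam 1: φ=0°, α=75°
  direction (0.2588, 0.9659); cell (3,1); t to first gridline: x 1.7773, y 0.5073 (then +3.8637 / +1.0353)
    (3,2) via y @ 0.5073  # hit
  → r_1 = 0.5073
beam 2: φ=90°, α=165°
  direction (-0.9659, 0.2588); cell (3,1); t to first gridline: x 0.5590, y 1.8932 (then +1.0353 / +3.8637)
    (2,1) via x @ 0.5590
    (1,1) via x @ 1.5943
    (1,2) via y @ 1.8932  # hit
  → r_2 = 1.8932
beam 3: φ=180°, α=255°
  direction (-0.2588, -0.9659); cell (3,1); t to first gridline: x 2.0864, y 0.5280 (then +3.8637 / +1.0353)
    (3,0) via y @ 0.5280  # hit
  → r_3 = 0.5280
beam 4: φ=270°, α=345°
  direction (0.9659, -0.2588); cell (3,1); t to first gridline: x 0.4762, y 1.9705 (then +1.0353 / +3.8637)
    (4,1) via x @ 0.4762
    (5,1) via x @ 1.5115
    (5,0) via y @ 1.9705  # hit
  → r_4 = 1.9705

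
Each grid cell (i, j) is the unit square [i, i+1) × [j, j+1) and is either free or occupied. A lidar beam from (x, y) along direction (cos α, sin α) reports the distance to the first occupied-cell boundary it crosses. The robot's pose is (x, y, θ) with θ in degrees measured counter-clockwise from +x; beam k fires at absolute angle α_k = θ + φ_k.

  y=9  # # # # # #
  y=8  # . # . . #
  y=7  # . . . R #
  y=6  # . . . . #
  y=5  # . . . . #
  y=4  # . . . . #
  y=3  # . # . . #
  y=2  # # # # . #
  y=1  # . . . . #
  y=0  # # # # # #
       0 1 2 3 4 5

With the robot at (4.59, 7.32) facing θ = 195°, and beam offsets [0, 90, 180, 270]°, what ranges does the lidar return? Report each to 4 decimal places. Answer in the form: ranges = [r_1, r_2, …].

beam 1: φ=0°, α=195°
  dir = (cos 195°, sin 195°) = (-0.9659, -0.2588); from cell (4,7)
  next x-line at t=0.6108, next y-line at t=1.2364; Δt_x=1.0353, Δt_y=3.8637
    x: enter (3,7) at t=0.6108
    y: enter (3,6) at t=1.2364
    x: enter (2,6) at t=1.6461
    x: enter (1,6) at t=2.6814
    x: enter (0,6) at t=3.7166 ← occupied
  → r_1 = 3.7166
beam 2: φ=90°, α=285°
  dir = (cos 285°, sin 285°) = (0.2588, -0.9659); from cell (4,7)
  next x-line at t=1.5841, next y-line at t=0.3313; Δt_x=3.8637, Δt_y=1.0353
    y: enter (4,6) at t=0.3313
    y: enter (4,5) at t=1.3666
    x: enter (5,5) at t=1.5841 ← occupied
  → r_2 = 1.5841
beam 3: φ=180°, α=15°
  dir = (cos 15°, sin 15°) = (0.9659, 0.2588); from cell (4,7)
  next x-line at t=0.4245, next y-line at t=2.6273; Δt_x=1.0353, Δt_y=3.8637
    x: enter (5,7) at t=0.4245 ← occupied
  → r_3 = 0.4245
beam 4: φ=270°, α=105°
  dir = (cos 105°, sin 105°) = (-0.2588, 0.9659); from cell (4,7)
  next x-line at t=2.2796, next y-line at t=0.7040; Δt_x=3.8637, Δt_y=1.0353
    y: enter (4,8) at t=0.7040
    y: enter (4,9) at t=1.7393 ← occupied
  → r_4 = 1.7393

ranges = [3.7166, 1.5841, 0.4245, 1.7393]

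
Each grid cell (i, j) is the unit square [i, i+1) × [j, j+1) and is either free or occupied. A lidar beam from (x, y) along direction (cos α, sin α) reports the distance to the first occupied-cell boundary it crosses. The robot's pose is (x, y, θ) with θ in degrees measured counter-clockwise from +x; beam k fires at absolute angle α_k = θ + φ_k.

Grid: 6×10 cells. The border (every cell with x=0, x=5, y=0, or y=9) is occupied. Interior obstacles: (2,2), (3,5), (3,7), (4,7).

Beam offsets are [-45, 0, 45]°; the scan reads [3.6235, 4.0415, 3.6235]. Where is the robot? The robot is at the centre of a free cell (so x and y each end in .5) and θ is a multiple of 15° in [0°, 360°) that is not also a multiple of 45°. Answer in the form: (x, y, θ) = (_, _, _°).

Enumerate (i+0.5, j+0.5, θ) over the 28 free cells and 16 admissible headings. For each, cast all 3 beams and compare to the given ranges.
  (1.5, 3.5, 75°): beam 1 = 4.0415 ≠ 3.6235 ✗
  (4.5, 8.5, 300°): beam 1 = 0.5176 ≠ 3.6235 ✗
  (1.5, 7.5, 75°): beam 1 = 3.0000 ≠ 3.6235 ✗
  (4.5, 2.5, 195°): beam 1 = 4.0415 ≠ 3.6235 ✗
  …
  (4.5, 4.5, 210°): r_1=3.6235, r_2=4.0415, r_3=3.6235 — all match ✓
No second candidate reproduces the full scan.

(x, y, θ) = (4.5, 4.5, 210°)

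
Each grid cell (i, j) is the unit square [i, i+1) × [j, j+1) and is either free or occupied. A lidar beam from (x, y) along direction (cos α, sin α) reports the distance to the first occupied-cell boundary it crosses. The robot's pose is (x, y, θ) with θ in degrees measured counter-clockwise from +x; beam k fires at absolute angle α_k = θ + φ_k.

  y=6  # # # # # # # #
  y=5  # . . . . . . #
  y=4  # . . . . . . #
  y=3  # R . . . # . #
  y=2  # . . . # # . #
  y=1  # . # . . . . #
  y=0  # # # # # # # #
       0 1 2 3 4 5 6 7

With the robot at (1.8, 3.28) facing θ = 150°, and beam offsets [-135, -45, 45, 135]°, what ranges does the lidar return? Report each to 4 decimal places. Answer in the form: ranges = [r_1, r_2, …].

ranges = [5.3834, 2.8160, 0.8282, 1.3252]

beam 1: φ=-135°, α=15°
  d=(0.9659,0.2588)  start (1,3)  tX=0.2071 tY=2.7819  stride 1/|dx|=1.0353 1/|dy|=3.8637
    cross x-line → (2,3), t=0.2071
    cross x-line → (3,3), t=1.2423
    cross x-line → (4,3), t=2.2776
    cross y-line → (4,4), t=2.7819
    cross x-line → (5,4), t=3.3129
    cross x-line → (6,4), t=4.3482
    cross x-line → (7,4), t=5.3834 (wall)
  → r_1 = 5.3834
beam 2: φ=-45°, α=105°
  d=(-0.2588,0.9659)  start (1,3)  tX=3.0910 tY=0.7454  stride 1/|dx|=3.8637 1/|dy|=1.0353
    cross y-line → (1,4), t=0.7454
    cross y-line → (1,5), t=1.7807
    cross y-line → (1,6), t=2.8160 (wall)
  → r_2 = 2.8160
beam 3: φ=45°, α=195°
  d=(-0.9659,-0.2588)  start (1,3)  tX=0.8282 tY=1.0818  stride 1/|dx|=1.0353 1/|dy|=3.8637
    cross x-line → (0,3), t=0.8282 (wall)
  → r_3 = 0.8282
beam 4: φ=135°, α=285°
  d=(0.2588,-0.9659)  start (1,3)  tX=0.7727 tY=0.2899  stride 1/|dx|=3.8637 1/|dy|=1.0353
    cross y-line → (1,2), t=0.2899
    cross x-line → (2,2), t=0.7727
    cross y-line → (2,1), t=1.3252 (wall)
  → r_4 = 1.3252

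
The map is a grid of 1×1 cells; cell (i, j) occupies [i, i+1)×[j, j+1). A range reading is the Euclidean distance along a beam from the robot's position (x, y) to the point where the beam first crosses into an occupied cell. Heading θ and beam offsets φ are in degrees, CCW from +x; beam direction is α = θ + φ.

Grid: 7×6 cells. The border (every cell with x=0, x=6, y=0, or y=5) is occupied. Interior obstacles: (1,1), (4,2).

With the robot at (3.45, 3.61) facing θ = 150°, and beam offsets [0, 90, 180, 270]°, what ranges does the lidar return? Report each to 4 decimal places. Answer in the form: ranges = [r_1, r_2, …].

beam 1: φ=0°, α=150°
  d=(-0.8660,0.5000)  start (3,3)  tX=0.5196 tY=0.7800  stride 1/|dx|=1.1547 1/|dy|=2.0000
    cross x-line → (2,3), t=0.5196
    cross y-line → (2,4), t=0.7800
    cross x-line → (1,4), t=1.6743
    cross y-line → (1,5), t=2.7800 (wall)
  → r_1 = 2.7800
beam 2: φ=90°, α=240°
  d=(-0.5000,-0.8660)  start (3,3)  tX=0.9000 tY=0.7044  stride 1/|dx|=2.0000 1/|dy|=1.1547
    cross y-line → (3,2), t=0.7044
    cross x-line → (2,2), t=0.9000
    cross y-line → (2,1), t=1.8591
    cross x-line → (1,1), t=2.9000 (wall)
  → r_2 = 2.9000
beam 3: φ=180°, α=330°
  d=(0.8660,-0.5000)  start (3,3)  tX=0.6351 tY=1.2200  stride 1/|dx|=1.1547 1/|dy|=2.0000
    cross x-line → (4,3), t=0.6351
    cross y-line → (4,2), t=1.2200 (wall)
  → r_3 = 1.2200
beam 4: φ=270°, α=60°
  d=(0.5000,0.8660)  start (3,3)  tX=1.1000 tY=0.4503  stride 1/|dx|=2.0000 1/|dy|=1.1547
    cross y-line → (3,4), t=0.4503
    cross x-line → (4,4), t=1.1000
    cross y-line → (4,5), t=1.6050 (wall)
  → r_4 = 1.6050

ranges = [2.7800, 2.9000, 1.2200, 1.6050]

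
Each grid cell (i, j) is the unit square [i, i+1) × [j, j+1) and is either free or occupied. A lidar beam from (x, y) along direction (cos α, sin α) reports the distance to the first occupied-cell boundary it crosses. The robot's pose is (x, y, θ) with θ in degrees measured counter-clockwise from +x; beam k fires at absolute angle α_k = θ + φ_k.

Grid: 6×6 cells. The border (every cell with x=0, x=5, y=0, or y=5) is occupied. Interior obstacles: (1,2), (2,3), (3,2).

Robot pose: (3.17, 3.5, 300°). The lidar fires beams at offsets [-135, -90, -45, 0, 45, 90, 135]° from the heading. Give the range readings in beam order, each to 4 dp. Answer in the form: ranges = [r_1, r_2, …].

beam 1: φ=-135°, α=165°
  dir = (cos 165°, sin 165°) = (-0.9659, 0.2588); from cell (3,3)
  next x-line at t=0.1760, next y-line at t=1.9319; Δt_x=1.0353, Δt_y=3.8637
    x: enter (2,3) at t=0.1760 ← occupied
  → r_1 = 0.1760
beam 2: φ=-90°, α=210°
  dir = (cos 210°, sin 210°) = (-0.8660, -0.5000); from cell (3,3)
  next x-line at t=0.1963, next y-line at t=1.0000; Δt_x=1.1547, Δt_y=2.0000
    x: enter (2,3) at t=0.1963 ← occupied
  → r_2 = 0.1963
beam 3: φ=-45°, α=255°
  dir = (cos 255°, sin 255°) = (-0.2588, -0.9659); from cell (3,3)
  next x-line at t=0.6568, next y-line at t=0.5176; Δt_x=3.8637, Δt_y=1.0353
    y: enter (3,2) at t=0.5176 ← occupied
  → r_3 = 0.5176
beam 4: φ=0°, α=300°
  dir = (cos 300°, sin 300°) = (0.5000, -0.8660); from cell (3,3)
  next x-line at t=1.6600, next y-line at t=0.5774; Δt_x=2.0000, Δt_y=1.1547
    y: enter (3,2) at t=0.5774 ← occupied
  → r_4 = 0.5774
beam 5: φ=45°, α=345°
  dir = (cos 345°, sin 345°) = (0.9659, -0.2588); from cell (3,3)
  next x-line at t=0.8593, next y-line at t=1.9319; Δt_x=1.0353, Δt_y=3.8637
    x: enter (4,3) at t=0.8593
    x: enter (5,3) at t=1.8946 ← occupied
  → r_5 = 1.8946
beam 6: φ=90°, α=30°
  dir = (cos 30°, sin 30°) = (0.8660, 0.5000); from cell (3,3)
  next x-line at t=0.9584, next y-line at t=1.0000; Δt_x=1.1547, Δt_y=2.0000
    x: enter (4,3) at t=0.9584
    y: enter (4,4) at t=1.0000
    x: enter (5,4) at t=2.1131 ← occupied
  → r_6 = 2.1131
beam 7: φ=135°, α=75°
  dir = (cos 75°, sin 75°) = (0.2588, 0.9659); from cell (3,3)
  next x-line at t=3.2069, next y-line at t=0.5176; Δt_x=3.8637, Δt_y=1.0353
    y: enter (3,4) at t=0.5176
    y: enter (3,5) at t=1.5529 ← occupied
  → r_7 = 1.5529

ranges = [0.1760, 0.1963, 0.5176, 0.5774, 1.8946, 2.1131, 1.5529]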